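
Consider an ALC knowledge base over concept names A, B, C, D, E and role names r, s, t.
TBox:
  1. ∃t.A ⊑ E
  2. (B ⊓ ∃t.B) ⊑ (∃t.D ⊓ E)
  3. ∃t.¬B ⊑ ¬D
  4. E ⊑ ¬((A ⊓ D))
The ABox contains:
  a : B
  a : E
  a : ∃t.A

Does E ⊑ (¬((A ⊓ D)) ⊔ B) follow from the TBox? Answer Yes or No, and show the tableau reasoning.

1. E ⊑ (¬((A ⊓ D)) ⊔ B)  ⇔  (E ⊓ ((A ⊓ D) ⊓ ¬B)) unsat w.r.t. T
   all branches close; clash {D, ¬D} at x₀
2. Hence E ⊑ (¬((A ⊓ D)) ⊔ B): entailed.

Yes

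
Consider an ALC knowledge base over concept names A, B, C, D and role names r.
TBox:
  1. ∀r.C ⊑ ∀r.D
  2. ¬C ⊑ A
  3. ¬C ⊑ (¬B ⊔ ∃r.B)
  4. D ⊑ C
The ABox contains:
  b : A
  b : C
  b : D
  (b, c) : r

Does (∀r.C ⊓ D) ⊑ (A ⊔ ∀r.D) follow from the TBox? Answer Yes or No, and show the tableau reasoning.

Yes

1. (∀r.C ⊓ D) ⊑ (A ⊔ ∀r.D)  ⇔  ((∀r.C ⊓ D) ⊓ (¬A ⊓ ∃r.¬D)) unsat w.r.t. T
   all branches close; clash {A, ¬A} at x₀
2. Hence (∀r.C ⊓ D) ⊑ (A ⊔ ∀r.D): entailed.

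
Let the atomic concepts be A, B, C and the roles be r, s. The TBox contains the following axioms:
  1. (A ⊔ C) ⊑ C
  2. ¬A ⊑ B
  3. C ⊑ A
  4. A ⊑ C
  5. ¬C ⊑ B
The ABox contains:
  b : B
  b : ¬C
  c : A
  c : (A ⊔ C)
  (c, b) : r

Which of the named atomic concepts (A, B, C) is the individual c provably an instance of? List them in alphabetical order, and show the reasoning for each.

1. c : A?  L(c) = {A, (A ⊔ C)} ∪ {¬A}
   clash {A, ¬A} at c — c ∈ A
2. c : B?  L(c) = {A, (A ⊔ C)} ∪ {¬B}
   apply at c: (A ⊔ C)⊑C; A⊑C
   open: L(c) ⊇ {A, C, ¬B} — c ∉ B possible
3. c : C?  L(c) = {A, (A ⊔ C)} ∪ {¬C}
   clash {C, ¬C} at c — c ∈ C
4. Entailed for c: {A, C}

{A, C}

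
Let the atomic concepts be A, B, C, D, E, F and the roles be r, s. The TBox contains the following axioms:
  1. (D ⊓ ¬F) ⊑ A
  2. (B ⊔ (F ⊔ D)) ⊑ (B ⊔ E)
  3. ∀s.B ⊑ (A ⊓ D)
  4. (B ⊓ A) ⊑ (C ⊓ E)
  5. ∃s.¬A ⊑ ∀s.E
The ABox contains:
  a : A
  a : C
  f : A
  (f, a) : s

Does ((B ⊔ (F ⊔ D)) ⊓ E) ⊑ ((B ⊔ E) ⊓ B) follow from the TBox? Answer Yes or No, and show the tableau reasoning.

No

1. ((B ⊔ (F ⊔ D)) ⊓ E) ⊑ ((B ⊔ E) ⊓ B)  ⇔  (((B ⊔ (F ⊔ D)) ⊓ E) ⊓ ((¬B ⊓ ¬E) ⊔ ¬B)) unsat w.r.t. T
   apply at x₀: (B ⊔ (F ⊔ D))⊑(B ⊔ E)
   open: L(x₀) ⊇ {E, F, ¬B, ∀s.A, ∃s.¬B} (+ ∃-successors)
2. Hence ((B ⊔ (F ⊔ D)) ⊓ E) ⊑ ((B ⊔ E) ⊓ B): not entailed.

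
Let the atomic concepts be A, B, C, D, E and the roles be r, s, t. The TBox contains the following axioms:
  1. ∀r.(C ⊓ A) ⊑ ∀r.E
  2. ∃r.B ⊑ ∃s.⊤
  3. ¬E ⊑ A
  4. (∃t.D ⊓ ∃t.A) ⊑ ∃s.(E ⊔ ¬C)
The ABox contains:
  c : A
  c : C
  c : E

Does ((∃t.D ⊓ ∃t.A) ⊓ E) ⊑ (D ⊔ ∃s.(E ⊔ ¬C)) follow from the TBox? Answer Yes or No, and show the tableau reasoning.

Yes

1. ((∃t.D ⊓ ∃t.A) ⊓ E) ⊑ (D ⊔ ∃s.(E ⊔ ¬C))  ⇔  (((∃t.D ⊓ ∃t.A) ⊓ E) ⊓ (¬D ⊓ ∀s.(¬E ⊓ C))) unsat w.r.t. T
   all branches close; clash {C, ¬C} at an ∃-successor
2. Hence ((∃t.D ⊓ ∃t.A) ⊓ E) ⊑ (D ⊔ ∃s.(E ⊔ ¬C)): entailed.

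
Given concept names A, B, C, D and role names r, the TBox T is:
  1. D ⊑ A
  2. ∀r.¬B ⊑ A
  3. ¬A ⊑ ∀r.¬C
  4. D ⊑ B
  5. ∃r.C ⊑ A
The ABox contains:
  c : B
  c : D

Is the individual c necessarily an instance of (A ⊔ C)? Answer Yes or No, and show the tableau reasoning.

Yes

1. c : (A ⊔ C)?  L(c) = {B, D} ∪ {(¬A ⊓ ¬C)}
   clash {A, ¬A} at c — c ∈ (A ⊔ C)
2. Hence c : (A ⊔ C): entailed.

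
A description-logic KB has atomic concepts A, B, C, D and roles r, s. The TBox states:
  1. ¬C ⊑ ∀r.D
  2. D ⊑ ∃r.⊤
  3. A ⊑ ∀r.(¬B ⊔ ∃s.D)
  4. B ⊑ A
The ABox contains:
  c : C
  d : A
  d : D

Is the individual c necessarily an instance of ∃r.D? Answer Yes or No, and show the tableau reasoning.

No

1. c : ∃r.D?  L(c) = {C} ∪ {∀r.¬D}
   open: L(c) ⊇ {C, ¬A, ¬B, ¬D, ∀r.¬D} — c ∉ ∃r.D possible
2. Hence c : ∃r.D: not entailed.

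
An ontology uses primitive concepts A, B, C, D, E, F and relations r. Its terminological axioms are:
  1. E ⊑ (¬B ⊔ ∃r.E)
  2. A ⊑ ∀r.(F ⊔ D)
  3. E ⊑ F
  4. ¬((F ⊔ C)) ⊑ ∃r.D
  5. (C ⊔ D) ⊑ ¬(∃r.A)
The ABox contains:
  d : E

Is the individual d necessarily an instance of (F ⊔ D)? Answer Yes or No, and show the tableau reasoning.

Yes

1. d : (F ⊔ D)?  L(d) = {E} ∪ {(¬F ⊓ ¬D)}
   clash {F, ¬F} at d — d ∈ (F ⊔ D)
2. Hence d : (F ⊔ D): entailed.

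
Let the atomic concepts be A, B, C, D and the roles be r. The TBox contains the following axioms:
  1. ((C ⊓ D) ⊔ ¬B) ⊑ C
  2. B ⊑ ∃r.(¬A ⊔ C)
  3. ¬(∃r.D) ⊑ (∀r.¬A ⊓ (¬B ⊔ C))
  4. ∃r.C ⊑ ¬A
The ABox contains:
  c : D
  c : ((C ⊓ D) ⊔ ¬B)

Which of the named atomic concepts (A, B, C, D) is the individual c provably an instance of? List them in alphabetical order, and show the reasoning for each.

{C, D}

1. c : A?  L(c) = {D, ((C ⊓ D) ⊔ ¬B)} ∪ {¬A}
   apply at c: ((C ⊓ D) ⊔ ¬B)⊑C
   open: L(c) ⊇ {C, D, ¬A, ¬B, ∃r.D} (+ ∃-successors) — c ∉ A possible
2. c : B?  L(c) = {D, ((C ⊓ D) ⊔ ¬B)} ∪ {¬B}
   apply at c: ((C ⊓ D) ⊔ ¬B)⊑C
   open: L(c) ⊇ {C, D, ¬B, ∀r.¬C, ∃r.D} (+ ∃-successors) — c ∉ B possible
3. c : C?  L(c) = {D, ((C ⊓ D) ⊔ ¬B)} ∪ {¬C}
   clash {C, ¬C} at c — c ∈ C
4. c : D?  L(c) = {D, ((C ⊓ D) ⊔ ¬B)} ∪ {¬D}
   clash {D, ¬D} at c — c ∈ D
5. Entailed for c: {C, D}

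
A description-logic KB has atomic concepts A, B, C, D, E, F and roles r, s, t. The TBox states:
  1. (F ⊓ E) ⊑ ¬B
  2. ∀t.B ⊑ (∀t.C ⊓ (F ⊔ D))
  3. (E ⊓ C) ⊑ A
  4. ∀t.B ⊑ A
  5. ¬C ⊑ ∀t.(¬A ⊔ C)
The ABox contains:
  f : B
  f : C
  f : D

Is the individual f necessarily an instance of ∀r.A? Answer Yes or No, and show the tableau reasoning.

1. f : ∀r.A?  L(f) = {B, C, D} ∪ {∃r.¬A}
   open: L(f) ⊇ {B, C, D, ¬E, ∃r.¬A, …} (+ ∃-successors) — f ∉ ∀r.A possible
2. Hence f : ∀r.A: not entailed.

No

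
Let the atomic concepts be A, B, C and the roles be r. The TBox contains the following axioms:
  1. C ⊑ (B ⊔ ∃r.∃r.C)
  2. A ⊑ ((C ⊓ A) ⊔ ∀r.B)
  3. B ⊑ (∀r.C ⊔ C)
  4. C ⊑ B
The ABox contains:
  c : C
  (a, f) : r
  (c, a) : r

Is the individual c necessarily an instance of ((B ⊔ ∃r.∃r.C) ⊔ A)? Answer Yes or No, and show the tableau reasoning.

Yes

1. c : ((B ⊔ ∃r.∃r.C) ⊔ A)?  L(c) = {C} ∪ {((¬B ⊓ ∀r.∀r.¬C) ⊓ ¬A)}
   clash {B, ¬B} at c — c ∈ ((B ⊔ ∃r.∃r.C) ⊔ A)
2. Hence c : ((B ⊔ ∃r.∃r.C) ⊔ A): entailed.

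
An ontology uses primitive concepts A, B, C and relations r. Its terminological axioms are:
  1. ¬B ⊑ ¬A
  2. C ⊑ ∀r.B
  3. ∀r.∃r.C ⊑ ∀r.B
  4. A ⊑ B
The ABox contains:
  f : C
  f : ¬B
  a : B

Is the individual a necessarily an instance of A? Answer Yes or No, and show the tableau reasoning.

No

1. a : A?  L(a) = {B} ∪ {¬A}
   open: L(a) ⊇ {B, ¬A, ¬C, ∃r.∀r.¬C} (+ ∃-successors) — a ∉ A possible
2. Hence a : A: not entailed.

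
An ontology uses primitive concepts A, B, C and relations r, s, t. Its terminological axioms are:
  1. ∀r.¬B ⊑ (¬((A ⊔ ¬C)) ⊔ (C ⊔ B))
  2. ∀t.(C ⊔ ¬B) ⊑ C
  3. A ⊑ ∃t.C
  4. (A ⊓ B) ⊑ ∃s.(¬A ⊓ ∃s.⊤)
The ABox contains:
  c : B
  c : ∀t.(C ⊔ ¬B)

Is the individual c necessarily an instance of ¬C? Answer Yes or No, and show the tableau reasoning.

1. c : ¬C?  L(c) = {B, ∀t.(C ⊔ ¬B)} ∪ {C}
   open: L(c) ⊇ {B, C, ¬A, ∀t.(C ⊔ ¬B), ∃r.B} (+ ∃-successors) — c ∉ ¬C possible
2. Hence c : ¬C: not entailed.

No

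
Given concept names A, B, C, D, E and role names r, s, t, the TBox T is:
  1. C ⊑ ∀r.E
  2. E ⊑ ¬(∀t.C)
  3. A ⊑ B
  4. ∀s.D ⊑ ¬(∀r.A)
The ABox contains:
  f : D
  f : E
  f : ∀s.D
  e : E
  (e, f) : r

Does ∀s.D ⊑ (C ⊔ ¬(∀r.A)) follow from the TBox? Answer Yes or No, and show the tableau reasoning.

1. ∀s.D ⊑ (C ⊔ ¬(∀r.A))  ⇔  (∀s.D ⊓ (¬C ⊓ ∀r.A)) unsat w.r.t. T
   all branches close; clash {A, ¬A} at an ∃-successor
2. Hence ∀s.D ⊑ (C ⊔ ¬(∀r.A)): entailed.

Yes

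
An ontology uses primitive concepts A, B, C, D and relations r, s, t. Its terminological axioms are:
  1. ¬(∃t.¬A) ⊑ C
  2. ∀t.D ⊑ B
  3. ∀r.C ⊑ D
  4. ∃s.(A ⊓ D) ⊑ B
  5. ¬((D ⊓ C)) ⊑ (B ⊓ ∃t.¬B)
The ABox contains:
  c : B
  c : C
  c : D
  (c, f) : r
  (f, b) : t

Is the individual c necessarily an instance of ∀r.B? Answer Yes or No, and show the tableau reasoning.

No

1. c : ∀r.B?  L(c) = {B, C, D} ∪ {∃r.¬B}
   open: L(c) ⊇ {B, C, D, ∃r.¬B} (+ ∃-successors) — c ∉ ∀r.B possible
2. Hence c : ∀r.B: not entailed.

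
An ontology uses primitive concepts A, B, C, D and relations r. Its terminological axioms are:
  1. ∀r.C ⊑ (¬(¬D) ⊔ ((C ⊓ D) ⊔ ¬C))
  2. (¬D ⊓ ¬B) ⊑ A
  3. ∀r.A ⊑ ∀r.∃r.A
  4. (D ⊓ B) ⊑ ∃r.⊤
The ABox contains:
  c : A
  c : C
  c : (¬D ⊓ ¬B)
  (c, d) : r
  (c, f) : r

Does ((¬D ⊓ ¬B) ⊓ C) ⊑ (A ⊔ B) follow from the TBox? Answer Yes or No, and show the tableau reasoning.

1. ((¬D ⊓ ¬B) ⊓ C) ⊑ (A ⊔ B)  ⇔  (((¬D ⊓ ¬B) ⊓ C) ⊓ (¬A ⊓ ¬B)) unsat w.r.t. T
   all branches close; clash {A, ¬A} at x₀
2. Hence ((¬D ⊓ ¬B) ⊓ C) ⊑ (A ⊔ B): entailed.

Yes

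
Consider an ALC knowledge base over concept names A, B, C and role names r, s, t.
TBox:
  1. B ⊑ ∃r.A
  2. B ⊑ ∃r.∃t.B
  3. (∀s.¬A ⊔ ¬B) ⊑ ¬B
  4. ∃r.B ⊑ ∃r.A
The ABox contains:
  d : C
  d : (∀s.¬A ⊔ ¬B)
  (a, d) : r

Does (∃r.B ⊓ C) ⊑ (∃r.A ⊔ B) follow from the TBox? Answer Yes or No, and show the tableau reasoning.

Yes

1. (∃r.B ⊓ C) ⊑ (∃r.A ⊔ B)  ⇔  ((∃r.B ⊓ C) ⊓ (∀r.¬A ⊓ ¬B)) unsat w.r.t. T
   all branches close; clash {A, ¬A} at an ∃-successor
2. Hence (∃r.B ⊓ C) ⊑ (∃r.A ⊔ B): entailed.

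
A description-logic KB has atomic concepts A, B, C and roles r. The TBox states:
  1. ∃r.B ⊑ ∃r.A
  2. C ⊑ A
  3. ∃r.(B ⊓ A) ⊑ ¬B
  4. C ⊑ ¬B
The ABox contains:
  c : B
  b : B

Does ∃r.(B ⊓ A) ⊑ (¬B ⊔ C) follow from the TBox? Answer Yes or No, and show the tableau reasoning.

Yes

1. ∃r.(B ⊓ A) ⊑ (¬B ⊔ C)  ⇔  (∃r.(B ⊓ A) ⊓ (B ⊓ ¬C)) unsat w.r.t. T
   all branches close; clash {B, ¬B} at x₀
2. Hence ∃r.(B ⊓ A) ⊑ (¬B ⊔ C): entailed.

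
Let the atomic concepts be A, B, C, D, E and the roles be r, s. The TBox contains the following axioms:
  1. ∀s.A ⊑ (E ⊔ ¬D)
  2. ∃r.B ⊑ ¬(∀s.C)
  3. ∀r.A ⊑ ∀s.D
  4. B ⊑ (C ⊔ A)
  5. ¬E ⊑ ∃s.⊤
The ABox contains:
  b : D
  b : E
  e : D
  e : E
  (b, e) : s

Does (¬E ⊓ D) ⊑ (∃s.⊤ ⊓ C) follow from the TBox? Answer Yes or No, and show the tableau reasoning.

1. (¬E ⊓ D) ⊑ (∃s.⊤ ⊓ C)  ⇔  ((¬E ⊓ D) ⊓ (∀s.⊥ ⊔ ¬C)) unsat w.r.t. T
   apply at x₀: ¬E⊑∃s.⊤
   open: L(x₀) ⊇ {D, ¬B, ¬C, ¬E, ∀r.¬B, …} (+ ∃-successors)
2. Hence (¬E ⊓ D) ⊑ (∃s.⊤ ⊓ C): not entailed.

No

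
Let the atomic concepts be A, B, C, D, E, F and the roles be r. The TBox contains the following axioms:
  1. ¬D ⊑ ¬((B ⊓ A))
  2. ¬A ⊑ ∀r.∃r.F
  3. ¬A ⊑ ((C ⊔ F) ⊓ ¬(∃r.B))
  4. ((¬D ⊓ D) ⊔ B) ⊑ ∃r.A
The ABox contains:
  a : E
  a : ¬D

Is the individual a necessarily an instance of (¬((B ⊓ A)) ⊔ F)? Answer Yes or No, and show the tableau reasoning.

Yes

1. a : (¬((B ⊓ A)) ⊔ F)?  L(a) = {E, ¬D} ∪ {((B ⊓ A) ⊓ ¬F)}
   clash {A, ¬A} at a — a ∈ (¬((B ⊓ A)) ⊔ F)
2. Hence a : (¬((B ⊓ A)) ⊔ F): entailed.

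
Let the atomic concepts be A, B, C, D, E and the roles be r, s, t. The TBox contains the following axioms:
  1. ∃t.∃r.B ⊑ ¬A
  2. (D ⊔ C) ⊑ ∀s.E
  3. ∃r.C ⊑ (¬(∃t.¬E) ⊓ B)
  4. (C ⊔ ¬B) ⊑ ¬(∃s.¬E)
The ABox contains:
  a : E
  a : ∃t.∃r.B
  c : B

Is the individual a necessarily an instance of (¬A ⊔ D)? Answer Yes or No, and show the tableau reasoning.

Yes

1. a : (¬A ⊔ D)?  L(a) = {E, ∃t.∃r.B} ∪ {(A ⊓ ¬D)}
   clash {A, ¬A} at a — a ∈ (¬A ⊔ D)
2. Hence a : (¬A ⊔ D): entailed.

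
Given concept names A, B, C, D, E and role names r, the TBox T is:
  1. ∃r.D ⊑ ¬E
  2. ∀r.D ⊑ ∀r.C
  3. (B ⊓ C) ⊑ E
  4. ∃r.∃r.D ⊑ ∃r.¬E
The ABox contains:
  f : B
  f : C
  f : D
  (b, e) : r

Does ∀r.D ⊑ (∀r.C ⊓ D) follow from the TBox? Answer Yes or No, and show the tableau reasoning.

No

1. ∀r.D ⊑ (∀r.C ⊓ D)  ⇔  (∀r.D ⊓ (∃r.¬C ⊔ ¬D)) unsat w.r.t. T
   apply at x₀: ∀r.D⊑∀r.C
   open: L(x₀) ⊇ {¬B, ¬D, ∀r.C, ∀r.D, ∀r.¬D, …}
2. Hence ∀r.D ⊑ (∀r.C ⊓ D): not entailed.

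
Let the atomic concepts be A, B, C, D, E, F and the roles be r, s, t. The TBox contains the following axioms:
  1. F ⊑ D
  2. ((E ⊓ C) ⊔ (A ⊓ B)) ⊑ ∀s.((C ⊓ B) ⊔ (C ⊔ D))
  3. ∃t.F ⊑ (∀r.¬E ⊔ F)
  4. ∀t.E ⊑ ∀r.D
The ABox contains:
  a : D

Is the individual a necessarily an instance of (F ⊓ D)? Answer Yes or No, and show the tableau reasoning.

1. a : (F ⊓ D)?  L(a) = {D} ∪ {(¬F ⊔ ¬D)}
   open: L(a) ⊇ {D, ¬A, ¬E, ¬F, ∀t.¬F, …} (+ ∃-successors) — a ∉ (F ⊓ D) possible
2. Hence a : (F ⊓ D): not entailed.

No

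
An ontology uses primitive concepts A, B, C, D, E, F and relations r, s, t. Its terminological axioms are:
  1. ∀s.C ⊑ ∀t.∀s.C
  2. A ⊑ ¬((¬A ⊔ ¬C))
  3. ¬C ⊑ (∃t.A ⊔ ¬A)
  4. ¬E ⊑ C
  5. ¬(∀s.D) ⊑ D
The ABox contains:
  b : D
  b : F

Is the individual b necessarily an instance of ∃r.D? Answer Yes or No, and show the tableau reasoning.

No

1. b : ∃r.D?  L(b) = {D, F} ∪ {∀r.¬D}
   open: L(b) ⊇ {C, D, E, F, ¬A, …} (+ ∃-successors) — b ∉ ∃r.D possible
2. Hence b : ∃r.D: not entailed.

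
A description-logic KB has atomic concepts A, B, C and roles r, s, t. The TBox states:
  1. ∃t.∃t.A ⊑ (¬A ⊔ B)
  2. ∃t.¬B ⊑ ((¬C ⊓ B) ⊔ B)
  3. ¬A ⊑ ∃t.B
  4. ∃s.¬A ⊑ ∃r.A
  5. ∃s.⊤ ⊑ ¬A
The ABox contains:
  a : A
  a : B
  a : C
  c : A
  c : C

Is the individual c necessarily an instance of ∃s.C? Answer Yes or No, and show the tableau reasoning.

1. c : ∃s.C?  L(c) = {A, C} ∪ {∀s.¬C}
   open: L(c) ⊇ {A, C, ∀s.A, ∀s.¬C, ∀s.⊥, …} — c ∉ ∃s.C possible
2. Hence c : ∃s.C: not entailed.

No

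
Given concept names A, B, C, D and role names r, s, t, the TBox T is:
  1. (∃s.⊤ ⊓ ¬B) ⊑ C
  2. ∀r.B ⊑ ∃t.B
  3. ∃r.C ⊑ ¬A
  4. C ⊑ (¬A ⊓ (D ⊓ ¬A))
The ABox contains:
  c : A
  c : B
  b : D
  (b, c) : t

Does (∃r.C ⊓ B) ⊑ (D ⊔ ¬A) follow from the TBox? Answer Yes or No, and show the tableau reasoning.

Yes

1. (∃r.C ⊓ B) ⊑ (D ⊔ ¬A)  ⇔  ((∃r.C ⊓ B) ⊓ (¬D ⊓ A)) unsat w.r.t. T
   all branches close; clash {A, ¬A} at x₀
2. Hence (∃r.C ⊓ B) ⊑ (D ⊔ ¬A): entailed.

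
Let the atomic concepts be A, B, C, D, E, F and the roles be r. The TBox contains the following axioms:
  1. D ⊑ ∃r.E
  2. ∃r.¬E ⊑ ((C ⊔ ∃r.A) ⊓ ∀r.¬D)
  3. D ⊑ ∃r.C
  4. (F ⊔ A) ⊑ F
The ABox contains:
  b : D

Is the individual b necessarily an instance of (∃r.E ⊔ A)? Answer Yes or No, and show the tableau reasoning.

1. b : (∃r.E ⊔ A)?  L(b) = {D} ∪ {(∀r.¬E ⊓ ¬A)}
   clash {E, ¬E} at an ∃-successor — b ∈ (∃r.E ⊔ A)
2. Hence b : (∃r.E ⊔ A): entailed.

Yes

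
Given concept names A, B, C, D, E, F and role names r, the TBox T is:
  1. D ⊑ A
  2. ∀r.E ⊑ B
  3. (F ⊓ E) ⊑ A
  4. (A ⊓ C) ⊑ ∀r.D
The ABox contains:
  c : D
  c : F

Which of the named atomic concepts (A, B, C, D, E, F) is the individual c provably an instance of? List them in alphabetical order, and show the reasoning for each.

1. c : A?  L(c) = {D, F} ∪ {¬A}
   clash {A, ¬A} at c — c ∈ A
2. c : B?  L(c) = {D, F} ∪ {¬B}
   apply at c: D⊑A
   open: L(c) ⊇ {A, D, F, ¬B, ¬C, …} (+ ∃-successors) — c ∉ B possible
3. c : C?  L(c) = {D, F} ∪ {¬C}
   apply at c: D⊑A
   open: L(c) ⊇ {A, D, F, ¬C, ∃r.¬E} (+ ∃-successors) — c ∉ C possible
4. c : D?  L(c) = {D, F} ∪ {¬D}
   clash {D, ¬D} at c — c ∈ D
5. c : E?  L(c) = {D, F} ∪ {¬E}
   apply at c: D⊑A
   open: L(c) ⊇ {A, D, F, ¬C, ¬E, …} (+ ∃-successors) — c ∉ E possible
6. c : F?  L(c) = {D, F} ∪ {¬F}
   clash {F, ¬F} at c — c ∈ F
7. Entailed for c: {A, D, F}

{A, D, F}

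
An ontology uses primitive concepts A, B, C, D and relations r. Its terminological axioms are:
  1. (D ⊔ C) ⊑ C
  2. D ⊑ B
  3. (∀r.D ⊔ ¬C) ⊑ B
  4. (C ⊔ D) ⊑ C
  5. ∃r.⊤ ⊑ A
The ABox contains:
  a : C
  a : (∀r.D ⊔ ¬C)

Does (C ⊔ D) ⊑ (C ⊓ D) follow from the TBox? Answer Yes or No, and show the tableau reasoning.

1. (C ⊔ D) ⊑ (C ⊓ D)  ⇔  ((C ⊔ D) ⊓ (¬C ⊔ ¬D)) unsat w.r.t. T
   apply at x₀: (C ⊔ D)⊑C
   open: L(x₀) ⊇ {B, C, ¬D, ∀r.⊥}
2. Hence (C ⊔ D) ⊑ (C ⊓ D): not entailed.

No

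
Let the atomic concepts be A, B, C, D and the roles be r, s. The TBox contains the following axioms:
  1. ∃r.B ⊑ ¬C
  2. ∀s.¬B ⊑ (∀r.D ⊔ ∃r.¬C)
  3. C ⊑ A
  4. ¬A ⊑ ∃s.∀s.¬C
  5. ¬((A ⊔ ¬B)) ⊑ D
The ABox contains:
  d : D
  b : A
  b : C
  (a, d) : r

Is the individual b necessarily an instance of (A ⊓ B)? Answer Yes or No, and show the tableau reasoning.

No

1. b : (A ⊓ B)?  L(b) = {A, C} ∪ {(¬A ⊔ ¬B)}
   open: L(b) ⊇ {A, C, ¬B, ∀r.¬B, ∃s.B} (+ ∃-successors) — b ∉ (A ⊓ B) possible
2. Hence b : (A ⊓ B): not entailed.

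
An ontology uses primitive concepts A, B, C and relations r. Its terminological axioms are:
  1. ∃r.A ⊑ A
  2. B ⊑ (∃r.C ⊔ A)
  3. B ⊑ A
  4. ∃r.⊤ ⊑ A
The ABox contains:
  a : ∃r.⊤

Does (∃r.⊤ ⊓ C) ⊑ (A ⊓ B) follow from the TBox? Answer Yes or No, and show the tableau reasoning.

No

1. (∃r.⊤ ⊓ C) ⊑ (A ⊓ B)  ⇔  ((∃r.⊤ ⊓ C) ⊓ (¬A ⊔ ¬B)) unsat w.r.t. T
   apply at x₀: ∃r.⊤⊑A
   open: L(x₀) ⊇ {A, C, ¬B, ∃r.⊤} (+ ∃-successors)
2. Hence (∃r.⊤ ⊓ C) ⊑ (A ⊓ B): not entailed.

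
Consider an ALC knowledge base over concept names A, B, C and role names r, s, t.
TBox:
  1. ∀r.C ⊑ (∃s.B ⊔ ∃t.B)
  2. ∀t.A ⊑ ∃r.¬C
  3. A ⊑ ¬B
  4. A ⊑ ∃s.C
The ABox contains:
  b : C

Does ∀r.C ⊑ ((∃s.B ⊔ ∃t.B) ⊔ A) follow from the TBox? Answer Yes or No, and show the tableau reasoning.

Yes

1. ∀r.C ⊑ ((∃s.B ⊔ ∃t.B) ⊔ A)  ⇔  (∀r.C ⊓ ((∀s.¬B ⊓ ∀t.¬B) ⊓ ¬A)) unsat w.r.t. T
   all branches close; clash {B, ¬B} at an ∃-successor
2. Hence ∀r.C ⊑ ((∃s.B ⊔ ∃t.B) ⊔ A): entailed.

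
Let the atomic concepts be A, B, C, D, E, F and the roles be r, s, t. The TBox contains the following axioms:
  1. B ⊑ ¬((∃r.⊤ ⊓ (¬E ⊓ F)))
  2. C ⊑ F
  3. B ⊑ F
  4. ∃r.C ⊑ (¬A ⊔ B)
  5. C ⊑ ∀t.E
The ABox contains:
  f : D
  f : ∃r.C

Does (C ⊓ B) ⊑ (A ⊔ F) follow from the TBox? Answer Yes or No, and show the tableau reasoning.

Yes

1. (C ⊓ B) ⊑ (A ⊔ F)  ⇔  ((C ⊓ B) ⊓ (¬A ⊓ ¬F)) unsat w.r.t. T
   all branches close; clash {F, ¬F} at x₀
2. Hence (C ⊓ B) ⊑ (A ⊔ F): entailed.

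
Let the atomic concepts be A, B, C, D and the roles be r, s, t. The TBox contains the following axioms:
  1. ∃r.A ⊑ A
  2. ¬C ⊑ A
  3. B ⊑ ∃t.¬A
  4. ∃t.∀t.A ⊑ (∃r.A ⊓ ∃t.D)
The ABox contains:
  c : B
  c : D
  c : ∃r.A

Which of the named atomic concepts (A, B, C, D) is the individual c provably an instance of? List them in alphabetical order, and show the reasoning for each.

{A, B, D}

1. c : A?  L(c) = {B, D, ∃r.A} ∪ {¬A}
   clash {A, ¬A} at c — c ∈ A
2. c : B?  L(c) = {B, D, ∃r.A} ∪ {¬B}
   clash {B, ¬B} at c — c ∈ B
3. c : C?  L(c) = {B, D, ∃r.A} ∪ {¬C}
   apply at c: ∃r.A⊑A; ¬C⊑A; B⊑∃t.¬A
   open: L(c) ⊇ {A, B, D, ¬C, ∀t.∃t.¬A, …} (+ ∃-successors) — c ∉ C possible
4. c : D?  L(c) = {B, D, ∃r.A} ∪ {¬D}
   clash {D, ¬D} at c — c ∈ D
5. Entailed for c: {A, B, D}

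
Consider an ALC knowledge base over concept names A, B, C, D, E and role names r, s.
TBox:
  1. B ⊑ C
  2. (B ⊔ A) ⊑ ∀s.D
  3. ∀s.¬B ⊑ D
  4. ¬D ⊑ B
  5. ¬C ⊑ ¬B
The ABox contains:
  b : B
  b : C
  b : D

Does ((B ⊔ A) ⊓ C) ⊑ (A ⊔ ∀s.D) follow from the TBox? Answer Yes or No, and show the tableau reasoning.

Yes

1. ((B ⊔ A) ⊓ C) ⊑ (A ⊔ ∀s.D)  ⇔  (((B ⊔ A) ⊓ C) ⊓ (¬A ⊓ ∃s.¬D)) unsat w.r.t. T
   all branches close; clash {A, ¬A} at x₀
2. Hence ((B ⊔ A) ⊓ C) ⊑ (A ⊔ ∀s.D): entailed.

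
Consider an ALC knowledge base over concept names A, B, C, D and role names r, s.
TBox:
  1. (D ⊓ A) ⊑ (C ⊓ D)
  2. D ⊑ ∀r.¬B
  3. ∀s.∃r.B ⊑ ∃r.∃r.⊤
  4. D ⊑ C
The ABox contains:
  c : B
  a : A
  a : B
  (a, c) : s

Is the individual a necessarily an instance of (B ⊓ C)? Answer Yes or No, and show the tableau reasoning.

No

1. a : (B ⊓ C)?  L(a) = {A, B} ∪ {(¬B ⊔ ¬C)}
   open: L(a) ⊇ {A, B, ¬C, ¬D, ∃s.∀r.¬B} (+ ∃-successors) — a ∉ (B ⊓ C) possible
2. Hence a : (B ⊓ C): not entailed.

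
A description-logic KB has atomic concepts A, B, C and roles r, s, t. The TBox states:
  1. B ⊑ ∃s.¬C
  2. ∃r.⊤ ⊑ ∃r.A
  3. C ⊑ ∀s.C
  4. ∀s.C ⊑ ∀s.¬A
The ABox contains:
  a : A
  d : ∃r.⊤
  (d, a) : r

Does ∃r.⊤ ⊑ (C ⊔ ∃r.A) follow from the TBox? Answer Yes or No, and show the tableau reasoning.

Yes

1. ∃r.⊤ ⊑ (C ⊔ ∃r.A)  ⇔  (∃r.⊤ ⊓ (¬C ⊓ ∀r.¬A)) unsat w.r.t. T
   all branches close; clash {A, ¬A} at an ∃-successor
2. Hence ∃r.⊤ ⊑ (C ⊔ ∃r.A): entailed.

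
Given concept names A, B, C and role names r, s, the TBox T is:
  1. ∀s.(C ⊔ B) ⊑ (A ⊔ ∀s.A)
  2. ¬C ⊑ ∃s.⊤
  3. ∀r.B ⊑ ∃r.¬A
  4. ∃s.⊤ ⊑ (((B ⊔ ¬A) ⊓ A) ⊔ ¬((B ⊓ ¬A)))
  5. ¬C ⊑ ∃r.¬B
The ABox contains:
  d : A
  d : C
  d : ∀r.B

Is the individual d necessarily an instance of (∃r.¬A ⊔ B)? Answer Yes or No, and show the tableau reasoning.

Yes

1. d : (∃r.¬A ⊔ B)?  L(d) = {A, C, ∀r.B} ∪ {(∀r.A ⊓ ¬B)}
   clash {A, ¬A} at an ∃-successor — d ∈ (∃r.¬A ⊔ B)
2. Hence d : (∃r.¬A ⊔ B): entailed.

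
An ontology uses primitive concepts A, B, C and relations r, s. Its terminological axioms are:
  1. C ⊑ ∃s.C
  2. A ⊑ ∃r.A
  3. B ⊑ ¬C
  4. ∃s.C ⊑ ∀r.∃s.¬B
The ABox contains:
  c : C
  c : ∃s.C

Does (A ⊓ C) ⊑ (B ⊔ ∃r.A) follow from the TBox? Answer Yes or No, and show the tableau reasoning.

1. (A ⊓ C) ⊑ (B ⊔ ∃r.A)  ⇔  ((A ⊓ C) ⊓ (¬B ⊓ ∀r.¬A)) unsat w.r.t. T
   all branches close; clash {A, ¬A} at an ∃-successor
2. Hence (A ⊓ C) ⊑ (B ⊔ ∃r.A): entailed.

Yes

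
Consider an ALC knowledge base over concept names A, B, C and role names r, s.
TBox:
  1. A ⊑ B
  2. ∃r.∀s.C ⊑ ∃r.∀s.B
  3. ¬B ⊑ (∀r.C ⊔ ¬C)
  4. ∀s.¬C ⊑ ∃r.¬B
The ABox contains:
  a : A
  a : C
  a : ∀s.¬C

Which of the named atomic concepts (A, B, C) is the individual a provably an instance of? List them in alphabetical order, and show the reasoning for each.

1. a : A?  L(a) = {A, C, ∀s.¬C} ∪ {¬A}
   clash {A, ¬A} at a — a ∈ A
2. a : B?  L(a) = {A, C, ∀s.¬C} ∪ {¬B}
   clash {B, ¬B} at a — a ∈ B
3. a : C?  L(a) = {A, C, ∀s.¬C} ∪ {¬C}
   clash {C, ¬C} at a — a ∈ C
4. Entailed for a: {A, B, C}

{A, B, C}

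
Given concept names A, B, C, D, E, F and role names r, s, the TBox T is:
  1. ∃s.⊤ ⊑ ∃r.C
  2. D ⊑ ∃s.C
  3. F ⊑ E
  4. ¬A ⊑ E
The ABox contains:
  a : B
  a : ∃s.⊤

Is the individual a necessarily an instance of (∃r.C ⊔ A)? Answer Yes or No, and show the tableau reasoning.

Yes

1. a : (∃r.C ⊔ A)?  L(a) = {B, ∃s.⊤} ∪ {(∀r.¬C ⊓ ¬A)}
   clash {C, ¬C} at an ∃-successor — a ∈ (∃r.C ⊔ A)
2. Hence a : (∃r.C ⊔ A): entailed.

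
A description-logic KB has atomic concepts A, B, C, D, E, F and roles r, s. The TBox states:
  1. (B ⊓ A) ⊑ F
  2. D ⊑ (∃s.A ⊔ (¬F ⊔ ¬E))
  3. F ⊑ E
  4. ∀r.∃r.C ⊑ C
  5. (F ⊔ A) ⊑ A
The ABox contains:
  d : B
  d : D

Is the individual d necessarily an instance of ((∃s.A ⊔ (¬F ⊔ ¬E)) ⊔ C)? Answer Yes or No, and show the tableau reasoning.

1. d : ((∃s.A ⊔ (¬F ⊔ ¬E)) ⊔ C)?  L(d) = {B, D} ∪ {((∀s.¬A ⊓ (F ⊓ E)) ⊓ ¬C)}
   clash {E, ¬E} at d — d ∈ ((∃s.A ⊔ (¬F ⊔ ¬E)) ⊔ C)
2. Hence d : ((∃s.A ⊔ (¬F ⊔ ¬E)) ⊔ C): entailed.

Yes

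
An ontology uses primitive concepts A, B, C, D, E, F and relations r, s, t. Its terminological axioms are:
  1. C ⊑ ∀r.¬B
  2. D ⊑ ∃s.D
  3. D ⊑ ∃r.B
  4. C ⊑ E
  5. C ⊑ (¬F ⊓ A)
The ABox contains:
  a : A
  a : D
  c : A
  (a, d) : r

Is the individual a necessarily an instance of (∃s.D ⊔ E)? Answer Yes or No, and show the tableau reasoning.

1. a : (∃s.D ⊔ E)?  L(a) = {A, D} ∪ {(∀s.¬D ⊓ ¬E)}
   clash {E, ¬E} at a — a ∈ (∃s.D ⊔ E)
2. Hence a : (∃s.D ⊔ E): entailed.

Yes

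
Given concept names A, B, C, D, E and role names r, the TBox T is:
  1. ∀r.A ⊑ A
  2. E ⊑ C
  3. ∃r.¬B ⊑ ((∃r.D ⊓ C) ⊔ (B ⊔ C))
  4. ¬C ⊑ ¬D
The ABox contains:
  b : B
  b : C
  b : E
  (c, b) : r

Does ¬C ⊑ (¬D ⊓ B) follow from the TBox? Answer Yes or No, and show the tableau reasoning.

No

1. ¬C ⊑ (¬D ⊓ B)  ⇔  (¬C ⊓ (D ⊔ ¬B)) unsat w.r.t. T
   apply at x₀: ¬C⊑¬D
   open: L(x₀) ⊇ {¬B, ¬C, ¬D, ¬E, ∀r.B, …} (+ ∃-successors)
2. Hence ¬C ⊑ (¬D ⊓ B): not entailed.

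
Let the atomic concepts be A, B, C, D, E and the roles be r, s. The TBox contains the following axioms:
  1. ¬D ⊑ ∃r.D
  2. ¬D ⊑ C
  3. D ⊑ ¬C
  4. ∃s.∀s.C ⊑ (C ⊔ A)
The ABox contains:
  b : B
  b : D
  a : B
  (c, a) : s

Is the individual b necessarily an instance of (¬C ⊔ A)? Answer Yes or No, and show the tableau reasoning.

Yes

1. b : (¬C ⊔ A)?  L(b) = {B, D} ∪ {(C ⊓ ¬A)}
   clash {C, ¬C} at b — b ∈ (¬C ⊔ A)
2. Hence b : (¬C ⊔ A): entailed.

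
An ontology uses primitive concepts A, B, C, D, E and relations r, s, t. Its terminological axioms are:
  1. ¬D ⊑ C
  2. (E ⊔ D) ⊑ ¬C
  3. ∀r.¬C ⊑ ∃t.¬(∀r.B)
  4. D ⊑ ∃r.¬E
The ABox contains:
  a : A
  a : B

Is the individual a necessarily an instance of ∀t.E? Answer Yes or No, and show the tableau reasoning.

No

1. a : ∀t.E?  L(a) = {A, B} ∪ {∃t.¬E}
   open: L(a) ⊇ {A, B, D, ¬C, ∃r.C, …} (+ ∃-successors) — a ∉ ∀t.E possible
2. Hence a : ∀t.E: not entailed.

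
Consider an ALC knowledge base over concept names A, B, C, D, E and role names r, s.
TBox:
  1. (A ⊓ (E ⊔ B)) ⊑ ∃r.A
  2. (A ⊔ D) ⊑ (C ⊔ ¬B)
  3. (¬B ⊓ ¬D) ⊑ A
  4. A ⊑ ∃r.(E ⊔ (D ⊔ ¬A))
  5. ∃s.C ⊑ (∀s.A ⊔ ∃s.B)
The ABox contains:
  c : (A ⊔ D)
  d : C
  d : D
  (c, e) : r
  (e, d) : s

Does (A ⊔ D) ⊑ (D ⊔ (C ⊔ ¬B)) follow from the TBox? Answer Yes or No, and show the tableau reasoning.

Yes

1. (A ⊔ D) ⊑ (D ⊔ (C ⊔ ¬B))  ⇔  ((A ⊔ D) ⊓ (¬D ⊓ (¬C ⊓ B))) unsat w.r.t. T
   all branches close; clash {D, ¬D} at x₀
2. Hence (A ⊔ D) ⊑ (D ⊔ (C ⊔ ¬B)): entailed.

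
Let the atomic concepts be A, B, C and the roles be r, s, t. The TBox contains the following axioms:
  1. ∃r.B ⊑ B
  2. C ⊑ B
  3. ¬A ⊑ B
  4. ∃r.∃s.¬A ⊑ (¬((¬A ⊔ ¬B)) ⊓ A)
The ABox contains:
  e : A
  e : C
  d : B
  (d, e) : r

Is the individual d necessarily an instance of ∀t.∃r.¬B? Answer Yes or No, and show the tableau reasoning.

1. d : ∀t.∃r.¬B?  L(d) = {B} ∪ {∃t.∀r.B}
   open: L(d) ⊇ {B, ∀r.∀s.A, ∃t.∀r.B} (+ ∃-successors) — d ∉ ∀t.∃r.¬B possible
2. Hence d : ∀t.∃r.¬B: not entailed.

No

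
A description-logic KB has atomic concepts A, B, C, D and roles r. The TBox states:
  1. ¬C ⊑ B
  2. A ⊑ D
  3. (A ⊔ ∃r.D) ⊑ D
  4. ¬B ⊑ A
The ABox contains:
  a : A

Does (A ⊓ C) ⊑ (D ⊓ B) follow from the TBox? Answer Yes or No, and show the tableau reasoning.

1. (A ⊓ C) ⊑ (D ⊓ B)  ⇔  ((A ⊓ C) ⊓ (¬D ⊔ ¬B)) unsat w.r.t. T
   apply at x₀: A⊑D
   open: L(x₀) ⊇ {A, C, D, ¬B}
2. Hence (A ⊓ C) ⊑ (D ⊓ B): not entailed.

No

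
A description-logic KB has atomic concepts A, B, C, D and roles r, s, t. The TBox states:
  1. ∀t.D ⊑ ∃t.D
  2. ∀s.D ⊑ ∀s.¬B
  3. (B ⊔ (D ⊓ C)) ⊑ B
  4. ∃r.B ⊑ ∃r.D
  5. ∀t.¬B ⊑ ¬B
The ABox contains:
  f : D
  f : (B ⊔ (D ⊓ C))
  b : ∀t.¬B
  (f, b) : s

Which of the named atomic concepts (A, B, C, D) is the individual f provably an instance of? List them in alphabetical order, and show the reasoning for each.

1. f : A?  L(f) = {D, (B ⊔ (D ⊓ C))} ∪ {¬A}
   apply at f: (B ⊔ (D ⊓ C))⊑B
   open: L(f) ⊇ {B, D, ¬A, ∀r.¬B, ∃s.¬D, …} (+ ∃-successors) — f ∉ A possible
2. f : B?  L(f) = {D, (B ⊔ (D ⊓ C))} ∪ {¬B}
   clash {B, ¬B} at f — f ∈ B
3. f : C?  L(f) = {D, (B ⊔ (D ⊓ C))} ∪ {¬C}
   apply at f: (B ⊔ (D ⊓ C))⊑B
   open: L(f) ⊇ {B, D, ¬C, ∀r.¬B, ∃s.¬D, …} (+ ∃-successors) — f ∉ C possible
4. f : D?  L(f) = {D, (B ⊔ (D ⊓ C))} ∪ {¬D}
   clash {D, ¬D} at f — f ∈ D
5. Entailed for f: {B, D}

{B, D}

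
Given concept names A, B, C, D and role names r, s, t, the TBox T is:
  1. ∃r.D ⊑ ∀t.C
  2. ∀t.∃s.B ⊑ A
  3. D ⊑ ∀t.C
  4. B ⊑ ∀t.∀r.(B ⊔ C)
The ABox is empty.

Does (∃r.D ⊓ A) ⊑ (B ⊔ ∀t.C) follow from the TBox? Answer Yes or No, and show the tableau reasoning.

Yes

1. (∃r.D ⊓ A) ⊑ (B ⊔ ∀t.C)  ⇔  ((∃r.D ⊓ A) ⊓ (¬B ⊓ ∃t.¬C)) unsat w.r.t. T
   all branches close; clash {C, ¬C} at an ∃-successor
2. Hence (∃r.D ⊓ A) ⊑ (B ⊔ ∀t.C): entailed.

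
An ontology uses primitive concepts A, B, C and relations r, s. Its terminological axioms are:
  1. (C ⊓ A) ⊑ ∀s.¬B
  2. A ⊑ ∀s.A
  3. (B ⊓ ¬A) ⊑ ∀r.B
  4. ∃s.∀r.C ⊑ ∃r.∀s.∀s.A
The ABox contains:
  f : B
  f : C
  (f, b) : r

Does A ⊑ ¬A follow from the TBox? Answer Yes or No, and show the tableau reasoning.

No

1. A ⊑ ¬A  ⇔  (A ⊓ A) unsat w.r.t. T
   apply at x₀: A⊑∀s.A
   open: L(x₀) ⊇ {A, ¬C, ∀s.A, ∀s.∃r.¬C}
2. Hence A ⊑ ¬A: not entailed.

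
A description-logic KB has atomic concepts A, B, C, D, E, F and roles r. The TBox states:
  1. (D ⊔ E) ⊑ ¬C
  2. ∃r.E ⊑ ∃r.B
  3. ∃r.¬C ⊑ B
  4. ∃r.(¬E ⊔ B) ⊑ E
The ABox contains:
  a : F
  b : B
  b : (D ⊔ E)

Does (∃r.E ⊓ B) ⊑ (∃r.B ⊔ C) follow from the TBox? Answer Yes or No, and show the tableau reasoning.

1. (∃r.E ⊓ B) ⊑ (∃r.B ⊔ C)  ⇔  ((∃r.E ⊓ B) ⊓ (∀r.¬B ⊓ ¬C)) unsat w.r.t. T
   all branches close; clash {B, ¬B} at an ∃-successor
2. Hence (∃r.E ⊓ B) ⊑ (∃r.B ⊔ C): entailed.

Yes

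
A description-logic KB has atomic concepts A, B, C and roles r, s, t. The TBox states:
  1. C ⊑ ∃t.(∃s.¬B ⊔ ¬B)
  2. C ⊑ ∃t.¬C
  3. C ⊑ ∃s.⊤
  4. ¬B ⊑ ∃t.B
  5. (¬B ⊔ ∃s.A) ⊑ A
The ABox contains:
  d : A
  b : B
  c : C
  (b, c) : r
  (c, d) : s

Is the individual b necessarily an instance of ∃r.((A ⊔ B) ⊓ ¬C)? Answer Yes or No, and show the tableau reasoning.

No

1. b : ∃r.((A ⊔ B) ⊓ ¬C)?  L(b) = {B} ∪ {∀r.((¬A ⊓ ¬B) ⊔ C)}
   open: L(b) ⊇ {B, ¬C, ∀r.((¬A ⊓ ¬B) ⊔ C), ∀s.¬A} — b ∉ ∃r.((A ⊔ B) ⊓ ¬C) possible
2. Hence b : ∃r.((A ⊔ B) ⊓ ¬C): not entailed.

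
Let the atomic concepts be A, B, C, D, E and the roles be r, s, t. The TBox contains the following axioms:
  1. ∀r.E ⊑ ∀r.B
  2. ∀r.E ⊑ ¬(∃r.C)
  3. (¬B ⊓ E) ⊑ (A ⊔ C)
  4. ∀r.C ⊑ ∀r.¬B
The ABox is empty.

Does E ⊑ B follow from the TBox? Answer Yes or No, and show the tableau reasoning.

No

1. E ⊑ B  ⇔  (E ⊓ ¬B) unsat w.r.t. T
   open: L(x₀) ⊇ {A, E, ¬B, ∃r.¬C, ∃r.¬E} (+ ∃-successors)
2. Hence E ⊑ B: not entailed.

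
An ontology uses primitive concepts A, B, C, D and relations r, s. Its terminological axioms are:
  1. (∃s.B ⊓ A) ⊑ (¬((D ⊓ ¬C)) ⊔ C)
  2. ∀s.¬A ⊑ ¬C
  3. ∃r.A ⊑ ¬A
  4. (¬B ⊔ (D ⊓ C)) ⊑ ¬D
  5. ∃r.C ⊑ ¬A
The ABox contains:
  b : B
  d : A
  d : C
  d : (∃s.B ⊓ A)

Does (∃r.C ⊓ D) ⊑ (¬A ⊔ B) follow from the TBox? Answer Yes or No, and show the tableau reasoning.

Yes

1. (∃r.C ⊓ D) ⊑ (¬A ⊔ B)  ⇔  ((∃r.C ⊓ D) ⊓ (A ⊓ ¬B)) unsat w.r.t. T
   all branches close; clash {A, ¬A} at x₀
2. Hence (∃r.C ⊓ D) ⊑ (¬A ⊔ B): entailed.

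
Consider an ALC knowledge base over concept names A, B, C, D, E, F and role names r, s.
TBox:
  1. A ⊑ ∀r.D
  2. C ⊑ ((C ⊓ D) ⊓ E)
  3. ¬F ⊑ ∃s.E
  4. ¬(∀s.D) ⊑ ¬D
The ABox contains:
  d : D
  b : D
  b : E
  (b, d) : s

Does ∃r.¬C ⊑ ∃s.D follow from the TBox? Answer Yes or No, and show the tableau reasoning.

No

1. ∃r.¬C ⊑ ∃s.D  ⇔  (∃r.¬C ⊓ ∀s.¬D) unsat w.r.t. T
   open: L(x₀) ⊇ {F, ¬A, ¬C, ∀s.D, ∀s.¬D, …} (+ ∃-successors)
2. Hence ∃r.¬C ⊑ ∃s.D: not entailed.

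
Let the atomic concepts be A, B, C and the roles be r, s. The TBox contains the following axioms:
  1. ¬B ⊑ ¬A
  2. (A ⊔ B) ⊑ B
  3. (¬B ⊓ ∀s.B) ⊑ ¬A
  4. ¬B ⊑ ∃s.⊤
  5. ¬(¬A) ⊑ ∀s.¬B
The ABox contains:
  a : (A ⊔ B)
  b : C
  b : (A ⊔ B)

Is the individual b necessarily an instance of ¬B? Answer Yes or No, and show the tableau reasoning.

No

1. b : ¬B?  L(b) = {C, (A ⊔ B)} ∪ {B}
   open: L(b) ⊇ {B, C, ¬A} — b ∉ ¬B possible
2. Hence b : ¬B: not entailed.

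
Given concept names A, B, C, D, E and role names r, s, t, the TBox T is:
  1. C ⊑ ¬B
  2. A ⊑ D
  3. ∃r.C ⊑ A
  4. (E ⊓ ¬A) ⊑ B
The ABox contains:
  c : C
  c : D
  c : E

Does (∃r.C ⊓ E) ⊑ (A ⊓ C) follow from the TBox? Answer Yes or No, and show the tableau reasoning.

1. (∃r.C ⊓ E) ⊑ (A ⊓ C)  ⇔  ((∃r.C ⊓ E) ⊓ (¬A ⊔ ¬C)) unsat w.r.t. T
   apply at x₀: ∃r.C⊑A
   open: L(x₀) ⊇ {A, D, E, ¬C, ∃r.C} (+ ∃-successors)
2. Hence (∃r.C ⊓ E) ⊑ (A ⊓ C): not entailed.

No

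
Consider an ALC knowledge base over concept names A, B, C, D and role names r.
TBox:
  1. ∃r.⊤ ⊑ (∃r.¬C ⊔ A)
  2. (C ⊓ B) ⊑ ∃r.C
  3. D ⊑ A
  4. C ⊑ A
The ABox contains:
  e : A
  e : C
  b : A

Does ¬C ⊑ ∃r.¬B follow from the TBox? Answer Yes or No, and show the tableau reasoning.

No

1. ¬C ⊑ ∃r.¬B  ⇔  (¬C ⊓ ∀r.B) unsat w.r.t. T
   open: L(x₀) ⊇ {¬C, ¬D, ∀r.B, ∀r.⊥}
2. Hence ¬C ⊑ ∃r.¬B: not entailed.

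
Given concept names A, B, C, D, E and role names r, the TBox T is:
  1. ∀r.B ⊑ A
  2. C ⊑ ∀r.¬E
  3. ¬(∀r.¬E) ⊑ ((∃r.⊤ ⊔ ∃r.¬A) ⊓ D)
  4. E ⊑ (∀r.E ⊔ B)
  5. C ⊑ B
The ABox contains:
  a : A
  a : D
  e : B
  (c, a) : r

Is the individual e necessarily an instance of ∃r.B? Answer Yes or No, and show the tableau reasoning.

1. e : ∃r.B?  L(e) = {B} ∪ {∀r.¬B}
   open: L(e) ⊇ {B, ¬C, ¬E, ∀r.¬B, ∀r.¬E, …} (+ ∃-successors) — e ∉ ∃r.B possible
2. Hence e : ∃r.B: not entailed.

No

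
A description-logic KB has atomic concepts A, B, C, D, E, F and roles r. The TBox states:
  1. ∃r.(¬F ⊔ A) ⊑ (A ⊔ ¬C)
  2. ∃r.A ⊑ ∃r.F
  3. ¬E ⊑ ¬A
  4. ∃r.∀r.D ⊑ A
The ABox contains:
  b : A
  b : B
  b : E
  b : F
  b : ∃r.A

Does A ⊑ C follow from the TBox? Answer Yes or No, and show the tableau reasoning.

1. A ⊑ C  ⇔  (A ⊓ ¬C) unsat w.r.t. T
   open: L(x₀) ⊇ {A, E, ¬C, ∀r.(F ⊓ ¬A), ∀r.¬A}
2. Hence A ⊑ C: not entailed.

No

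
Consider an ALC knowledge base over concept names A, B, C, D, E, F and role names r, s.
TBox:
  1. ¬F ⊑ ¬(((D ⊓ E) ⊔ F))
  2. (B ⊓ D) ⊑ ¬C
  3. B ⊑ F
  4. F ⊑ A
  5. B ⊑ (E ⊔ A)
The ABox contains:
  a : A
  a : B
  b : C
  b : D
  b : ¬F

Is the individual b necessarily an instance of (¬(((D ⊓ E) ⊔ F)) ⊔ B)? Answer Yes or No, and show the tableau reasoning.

1. b : (¬(((D ⊓ E) ⊔ F)) ⊔ B)?  L(b) = {C, D, ¬F} ∪ {(((D ⊓ E) ⊔ F) ⊓ ¬B)}
   clash {F, ¬F} at b — b ∈ (¬(((D ⊓ E) ⊔ F)) ⊔ B)
2. Hence b : (¬(((D ⊓ E) ⊔ F)) ⊔ B): entailed.

Yes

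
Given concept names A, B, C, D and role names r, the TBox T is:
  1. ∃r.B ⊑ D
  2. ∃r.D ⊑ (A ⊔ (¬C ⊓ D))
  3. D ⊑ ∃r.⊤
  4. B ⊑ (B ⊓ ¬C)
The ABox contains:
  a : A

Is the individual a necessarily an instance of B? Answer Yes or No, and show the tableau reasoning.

1. a : B?  L(a) = {A} ∪ {¬B}
   open: L(a) ⊇ {A, ¬B, ¬D, ∀r.¬B, ∀r.¬D} — a ∉ B possible
2. Hence a : B: not entailed.

No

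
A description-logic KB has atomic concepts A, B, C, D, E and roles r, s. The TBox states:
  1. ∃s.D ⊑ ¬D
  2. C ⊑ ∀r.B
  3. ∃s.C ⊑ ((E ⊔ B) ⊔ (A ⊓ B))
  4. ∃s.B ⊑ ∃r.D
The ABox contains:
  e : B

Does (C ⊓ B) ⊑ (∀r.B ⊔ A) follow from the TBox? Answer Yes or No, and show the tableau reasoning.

Yes

1. (C ⊓ B) ⊑ (∀r.B ⊔ A)  ⇔  ((C ⊓ B) ⊓ (∃r.¬B ⊓ ¬A)) unsat w.r.t. T
   all branches close; clash {A, ¬A} at x₀
2. Hence (C ⊓ B) ⊑ (∀r.B ⊔ A): entailed.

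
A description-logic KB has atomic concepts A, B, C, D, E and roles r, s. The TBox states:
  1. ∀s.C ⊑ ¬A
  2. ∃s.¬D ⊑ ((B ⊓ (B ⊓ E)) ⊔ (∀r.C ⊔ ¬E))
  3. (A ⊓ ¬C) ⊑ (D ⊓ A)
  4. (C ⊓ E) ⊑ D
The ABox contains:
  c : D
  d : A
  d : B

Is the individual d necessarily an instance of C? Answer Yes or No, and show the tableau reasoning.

1. d : C?  L(d) = {A, B} ∪ {¬C}
   open: L(d) ⊇ {A, B, D, ¬C, ∀s.D, …} (+ ∃-successors) — d ∉ C possible
2. Hence d : C: not entailed.

No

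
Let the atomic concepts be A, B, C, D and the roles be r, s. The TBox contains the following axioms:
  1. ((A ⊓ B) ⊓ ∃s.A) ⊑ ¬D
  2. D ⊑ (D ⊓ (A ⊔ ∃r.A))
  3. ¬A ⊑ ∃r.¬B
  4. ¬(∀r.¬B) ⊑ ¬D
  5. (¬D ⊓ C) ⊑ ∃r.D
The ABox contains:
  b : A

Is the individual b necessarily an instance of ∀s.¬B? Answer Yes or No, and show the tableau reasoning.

No

1. b : ∀s.¬B?  L(b) = {A} ∪ {∃s.B}
   open: L(b) ⊇ {A, D, ¬B, ∀r.¬B, ∃s.B} (+ ∃-successors) — b ∉ ∀s.¬B possible
2. Hence b : ∀s.¬B: not entailed.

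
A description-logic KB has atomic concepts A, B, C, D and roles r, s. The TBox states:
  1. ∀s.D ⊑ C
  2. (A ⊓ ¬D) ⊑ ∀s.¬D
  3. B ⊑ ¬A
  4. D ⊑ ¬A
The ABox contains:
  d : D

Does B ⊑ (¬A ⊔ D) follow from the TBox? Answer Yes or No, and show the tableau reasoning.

1. B ⊑ (¬A ⊔ D)  ⇔  (B ⊓ (A ⊓ ¬D)) unsat w.r.t. T
   all branches close; clash {A, ¬A} at x₀
2. Hence B ⊑ (¬A ⊔ D): entailed.

Yes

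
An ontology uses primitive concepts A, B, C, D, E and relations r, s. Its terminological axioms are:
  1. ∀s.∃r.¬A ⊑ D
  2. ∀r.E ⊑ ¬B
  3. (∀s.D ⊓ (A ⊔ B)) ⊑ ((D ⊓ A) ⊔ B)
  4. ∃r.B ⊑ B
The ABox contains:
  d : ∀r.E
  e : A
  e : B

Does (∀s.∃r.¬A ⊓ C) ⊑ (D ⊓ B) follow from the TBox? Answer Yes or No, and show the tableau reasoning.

No

1. (∀s.∃r.¬A ⊓ C) ⊑ (D ⊓ B)  ⇔  ((∀s.∃r.¬A ⊓ C) ⊓ (¬D ⊔ ¬B)) unsat w.r.t. T
   apply at x₀: ∀s.∃r.¬A⊑D
   open: L(x₀) ⊇ {C, D, ¬B, ∀r.¬B, ∀s.∃r.¬A, …} (+ ∃-successors)
2. Hence (∀s.∃r.¬A ⊓ C) ⊑ (D ⊓ B): not entailed.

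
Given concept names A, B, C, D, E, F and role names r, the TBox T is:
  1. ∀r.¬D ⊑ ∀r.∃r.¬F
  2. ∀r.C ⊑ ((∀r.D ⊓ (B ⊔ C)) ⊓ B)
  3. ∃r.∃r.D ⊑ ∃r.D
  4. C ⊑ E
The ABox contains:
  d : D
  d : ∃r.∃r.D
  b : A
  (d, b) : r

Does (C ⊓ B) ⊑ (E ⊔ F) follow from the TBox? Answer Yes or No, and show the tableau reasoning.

1. (C ⊓ B) ⊑ (E ⊔ F)  ⇔  ((C ⊓ B) ⊓ (¬E ⊓ ¬F)) unsat w.r.t. T
   all branches close; clash {E, ¬E} at x₀
2. Hence (C ⊓ B) ⊑ (E ⊔ F): entailed.

Yes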